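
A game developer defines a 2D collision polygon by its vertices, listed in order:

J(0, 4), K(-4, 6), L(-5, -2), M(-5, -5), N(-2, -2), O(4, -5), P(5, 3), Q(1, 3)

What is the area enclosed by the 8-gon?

70

J→K: (0)(6) − (-4)(4) = 16
K→L: (-4)(-2) − (-5)(6) = 38
L→M: (-5)(-5) − (-5)(-2) = 15
M→N: (-5)(-2) − (-2)(-5) = 0
N→O: (-2)(-5) − (4)(-2) = 18
O→P: (4)(3) − (5)(-5) = 37
P→Q: (5)(3) − (1)(3) = 12
Q→J: (1)(4) − (0)(3) = 4
Σ = 140
Area = |Σ|/2 = 70.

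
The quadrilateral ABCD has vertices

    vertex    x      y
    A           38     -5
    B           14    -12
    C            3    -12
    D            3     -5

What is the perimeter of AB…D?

78

|AB| = √((-24)² + (-7)²) = √625 = 25
|BC| = √((-11)² + (0)²) = √121 = 11
|CD| = √((0)² + (7)²) = √49 = 7
|DA| = √((35)² + (0)²) = √1225 = 35
Perimeter = 25 + 11 + 7 + 35 = 78.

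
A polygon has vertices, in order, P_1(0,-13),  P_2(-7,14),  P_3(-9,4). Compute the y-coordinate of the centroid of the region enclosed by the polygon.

5/3

Apply the surveyor's formula. First the cross-terms c_i = x_i·y_{i+1} − x_{i+1}·y_i:
  -91, 98, 117  ⇒  2A = 124, A = 62.
Then Σ (y_i + y_{i+1})·c_i = 620, so ȳ = 620 / (6·62) = 5/3.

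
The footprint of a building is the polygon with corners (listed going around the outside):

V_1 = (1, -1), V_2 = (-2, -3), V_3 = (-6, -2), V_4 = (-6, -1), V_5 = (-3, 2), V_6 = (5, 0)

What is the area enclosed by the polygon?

27.5

Apply the shoelace formula: 2A = Σ (x_i·y_{i+1} − x_{i+1}·y_i), indices taken mod 6.
Σ = (-5) + (-14) + (-6) + (-15) + (-10) + (-5) = -55
Area = |Σ|/2 = 27.5.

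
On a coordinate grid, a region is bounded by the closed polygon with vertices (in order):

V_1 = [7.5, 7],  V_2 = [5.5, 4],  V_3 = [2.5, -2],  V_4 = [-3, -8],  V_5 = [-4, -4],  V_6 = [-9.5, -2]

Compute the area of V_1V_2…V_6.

Apply the shoelace formula: 2A = Σ (x_i·y_{i+1} − x_{i+1}·y_i), indices taken mod 6.
Σ = (-8.5) + (-21) + (-26) + (-20) + (-30) + (-51.5) = -157
Area = |Σ|/2 = 78.5.

78.5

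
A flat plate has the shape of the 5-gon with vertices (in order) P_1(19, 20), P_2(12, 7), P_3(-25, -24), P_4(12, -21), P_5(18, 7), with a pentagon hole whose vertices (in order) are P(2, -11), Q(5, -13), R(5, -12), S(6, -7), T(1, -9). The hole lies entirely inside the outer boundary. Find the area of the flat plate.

Outer boundary:
Apply the shoelace formula: 2A = Σ (x_i·y_{i+1} − x_{i+1}·y_i), indices taken mod 5.
Cross-terms: -107, -113, 813, 462, 227  ⇒  Σ = 1282
Area = |Σ|/2 = 641.
Hole:
P→Q: (2)(-13) − (5)(-11) = 29
Q→R: (5)(-12) − (5)(-13) = 5
R→S: (5)(-7) − (6)(-12) = 37
S→T: (6)(-9) − (1)(-7) = -47
T→P: (1)(-11) − (2)(-9) = 7
Σ = 31
Area = |Σ|/2 = 15.5.
Net area = 641 − 15.5 = 625.5.

625.5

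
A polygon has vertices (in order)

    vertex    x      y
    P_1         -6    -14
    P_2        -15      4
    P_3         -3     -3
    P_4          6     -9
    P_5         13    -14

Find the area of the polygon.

Apply the surveyor's formula: 2A = Σ (x_i·y_{i+1} − x_{i+1}·y_i), indices taken mod 5.
Σ = (-234) + (57) + (45) + (33) + (-266) = -365
Area = |Σ|/2 = 182.5.

182.5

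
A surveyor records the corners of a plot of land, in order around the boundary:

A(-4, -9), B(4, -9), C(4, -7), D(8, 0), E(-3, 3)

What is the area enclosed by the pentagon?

99.5

Apply the shoelace (surveyor's) formula: 2A = Σ (x_i·y_{i+1} − x_{i+1}·y_i), indices taken mod 5.
Σ = (72) + (8) + (56) + (24) + (39) = 199
Area = |Σ|/2 = 99.5.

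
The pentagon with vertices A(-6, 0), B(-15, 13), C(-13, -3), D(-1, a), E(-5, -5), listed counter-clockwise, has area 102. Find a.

-12

Write out the shoelace sum; only the two edges meeting at D involve a:
2·Area = [((-13)·a − (-1)·(-3)) + ((-1)·(-5) − (-5)·a)] + 106
       = -8·a + 108 = 204
⇒ a = -12.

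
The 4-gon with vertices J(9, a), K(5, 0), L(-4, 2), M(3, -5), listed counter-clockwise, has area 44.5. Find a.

Write out the shoelace sum; only the two edges meeting at J involve a:
2·Area = [(3·a − 9·(-5)) + (9·0 − 5·a)] + 24
       = -2·a + 69 = 89
⇒ a = -10.

-10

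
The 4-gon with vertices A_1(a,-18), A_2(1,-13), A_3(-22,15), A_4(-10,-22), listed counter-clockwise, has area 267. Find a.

-3

The doubled signed area Σ (x_i y_{i+1} − x_{i+1} y_i) is linear in a.
With a=0 it equals 561; the coefficient of a is 9 (from the two edges through A_1).
So 9·a + 561 = 2·267 = 534 ⇒ a = -3.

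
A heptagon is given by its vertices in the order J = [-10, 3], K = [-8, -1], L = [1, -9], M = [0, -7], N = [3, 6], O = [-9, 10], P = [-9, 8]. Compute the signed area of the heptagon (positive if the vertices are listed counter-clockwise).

138

Cross-terms: 34, 73, -7, 21, 84, 18, 53  ⇒  Σ = 276
Signed area = Σ/2 = 138 (positive ⇒ counter-clockwise traversal).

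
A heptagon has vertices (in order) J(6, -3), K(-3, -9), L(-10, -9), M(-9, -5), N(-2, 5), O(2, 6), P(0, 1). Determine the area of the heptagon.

Apply the surveyor's formula: 2A = Σ (x_i·y_{i+1} − x_{i+1}·y_i), indices taken mod 7.
J→K: (6)(-9) − (-3)(-3) = -63
K→L: (-3)(-9) − (-10)(-9) = -63
L→M: (-10)(-5) − (-9)(-9) = -31
M→N: (-9)(5) − (-2)(-5) = -55
N→O: (-2)(6) − (2)(5) = -22
O→P: (2)(1) − (0)(6) = 2
P→J: (0)(-3) − (6)(1) = -6
Σ = -238
Area = |Σ|/2 = 119.

119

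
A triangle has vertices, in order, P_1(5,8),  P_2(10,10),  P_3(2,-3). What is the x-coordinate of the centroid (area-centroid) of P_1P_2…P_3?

17/3

Apply the shoelace (surveyor's) formula. First the cross-terms c_i = x_i·y_{i+1} − x_{i+1}·y_i:
  -30, -50, 31  ⇒  2A = -49, A = -24.5.
Then Σ (x_i + x_{i+1})·c_i = -833, so x̄ = -833 / (6·(-24.5)) = 17/3.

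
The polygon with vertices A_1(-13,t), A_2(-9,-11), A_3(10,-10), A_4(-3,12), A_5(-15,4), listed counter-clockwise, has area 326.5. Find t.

Write out the shoelace sum; only the two edges meeting at A_1 involve t:
2·Area = [((-15)·t − (-13)·4) + ((-13)·(-11) − (-9)·t)] + 458
       = -6·t + 653 = 653
⇒ t = 0.

0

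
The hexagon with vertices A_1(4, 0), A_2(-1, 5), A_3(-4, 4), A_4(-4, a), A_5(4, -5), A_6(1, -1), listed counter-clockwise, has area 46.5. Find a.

-2

Write out the shoelace sum; only the two edges meeting at A_4 involve a:
2·Area = [((-4)·a − (-4)·4) + ((-4)·(-5) − 4·a)] + 41
       = -8·a + 77 = 93
⇒ a = -2.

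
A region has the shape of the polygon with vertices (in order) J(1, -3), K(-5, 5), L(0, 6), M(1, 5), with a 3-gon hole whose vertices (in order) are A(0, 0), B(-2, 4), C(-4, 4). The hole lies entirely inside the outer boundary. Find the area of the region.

23

Outer boundary:
Apply the shoelace formula: 2A = Σ (x_i·y_{i+1} − x_{i+1}·y_i), indices taken mod 4.
Σ = (-10) + (-30) + (-6) + (-8) = -54
Area = |Σ|/2 = 27.
Hole:
Apply Gauss's area formula: 2A = Σ (x_i·y_{i+1} − x_{i+1}·y_i), indices taken mod 3.
Cross-terms: 0, 8, 0  ⇒  Σ = 8
Area = |Σ|/2 = 4.
Net area = 27 − 4 = 23.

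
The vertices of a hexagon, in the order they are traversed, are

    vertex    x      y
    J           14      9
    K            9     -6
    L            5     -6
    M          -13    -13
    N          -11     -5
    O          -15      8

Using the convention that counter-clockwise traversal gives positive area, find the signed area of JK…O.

-410

Apply the surveyor's formula: 2A = Σ (x_i·y_{i+1} − x_{i+1}·y_i), indices taken mod 6.
Σ = (-165) + (-24) + (-143) + (-78) + (-163) + (-247) = -820
Signed area = Σ/2 = -410 (negative ⇒ clockwise traversal).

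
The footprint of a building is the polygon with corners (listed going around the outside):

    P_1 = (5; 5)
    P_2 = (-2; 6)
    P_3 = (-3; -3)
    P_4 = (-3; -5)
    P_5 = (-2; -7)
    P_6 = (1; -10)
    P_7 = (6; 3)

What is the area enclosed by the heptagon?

93

Σ = (40) + (24) + (6) + (11) + (27) + (63) + (15) = 186
Area = |Σ|/2 = 93.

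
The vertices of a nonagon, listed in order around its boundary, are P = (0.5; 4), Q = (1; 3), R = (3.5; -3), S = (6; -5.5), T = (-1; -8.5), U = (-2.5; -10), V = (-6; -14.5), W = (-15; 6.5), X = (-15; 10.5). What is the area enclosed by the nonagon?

245.25

P→Q: (0.5)(3) − (1)(4) = -2.5
Q→R: (1)(-3) − (3.5)(3) = -13.5
R→S: (3.5)(-5.5) − (6)(-3) = -1.25
S→T: (6)(-8.5) − (-1)(-5.5) = -56.5
T→U: (-1)(-10) − (-2.5)(-8.5) = -11.25
U→V: (-2.5)(-14.5) − (-6)(-10) = -23.75
V→W: (-6)(6.5) − (-15)(-14.5) = -256.5
W→X: (-15)(10.5) − (-15)(6.5) = -60
X→P: (-15)(4) − (0.5)(10.5) = -65.25
Σ = -490.5
Area = |Σ|/2 = 245.25.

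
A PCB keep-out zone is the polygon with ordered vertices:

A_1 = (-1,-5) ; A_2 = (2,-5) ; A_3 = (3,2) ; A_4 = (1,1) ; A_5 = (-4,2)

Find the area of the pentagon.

31.5

Σ = (15) + (19) + (1) + (6) + (22) = 63
Area = |Σ|/2 = 31.5.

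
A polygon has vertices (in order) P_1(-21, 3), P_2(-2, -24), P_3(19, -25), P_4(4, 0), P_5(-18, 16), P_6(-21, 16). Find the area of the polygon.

750.5

Apply Gauss's area formula: 2A = Σ (x_i·y_{i+1} − x_{i+1}·y_i), indices taken mod 6.
Σ = (510) + (506) + (100) + (64) + (48) + (273) = 1501
Area = |Σ|/2 = 750.5.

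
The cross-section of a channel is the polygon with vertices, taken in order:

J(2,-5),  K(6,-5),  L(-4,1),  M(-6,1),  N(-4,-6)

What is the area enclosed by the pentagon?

Apply the shoelace formula: 2A = Σ (x_i·y_{i+1} − x_{i+1}·y_i), indices taken mod 5.
Σ = (20) + (-14) + (2) + (40) + (32) = 80
Area = |Σ|/2 = 40.

40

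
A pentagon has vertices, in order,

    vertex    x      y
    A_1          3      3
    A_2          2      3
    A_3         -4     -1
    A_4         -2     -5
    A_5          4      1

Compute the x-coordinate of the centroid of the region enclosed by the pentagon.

-7/87

Apply Gauss's area formula. First the cross-terms c_i = x_i·y_{i+1} − x_{i+1}·y_i:
  3, 10, 18, 18, 9  ⇒  2A = 58, A = 29.
Then Σ (x_i + x_{i+1})·c_i = -14, so x̄ = -14 / (6·29) = -7/87.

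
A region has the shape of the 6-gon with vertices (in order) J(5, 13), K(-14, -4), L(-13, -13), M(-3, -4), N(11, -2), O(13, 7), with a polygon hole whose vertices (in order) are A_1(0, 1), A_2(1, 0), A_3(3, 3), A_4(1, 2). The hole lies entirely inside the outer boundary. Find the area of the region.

293

Outer boundary:
Apply the shoelace formula: 2A = Σ (x_i·y_{i+1} − x_{i+1}·y_i), indices taken mod 6.
Cross-terms: 162, 130, 13, 50, 103, 134  ⇒  Σ = 592
Area = |Σ|/2 = 296.
Hole:
Apply the shoelace formula: 2A = Σ (x_i·y_{i+1} − x_{i+1}·y_i), indices taken mod 4.
Cross-terms: -1, 3, 3, 1  ⇒  Σ = 6
Area = |Σ|/2 = 3.
Net area = 296 − 3 = 293.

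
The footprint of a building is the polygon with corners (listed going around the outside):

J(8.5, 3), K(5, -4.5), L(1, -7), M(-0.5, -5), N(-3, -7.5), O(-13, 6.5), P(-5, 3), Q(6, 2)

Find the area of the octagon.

127

Apply the surveyor's formula: 2A = Σ (x_i·y_{i+1} − x_{i+1}·y_i), indices taken mod 8.
Σ = (-53.25) + (-30.5) + (-8.5) + (-11.25) + (-117) + (-6.5) + (-28) + (1) = -254
Area = |Σ|/2 = 127.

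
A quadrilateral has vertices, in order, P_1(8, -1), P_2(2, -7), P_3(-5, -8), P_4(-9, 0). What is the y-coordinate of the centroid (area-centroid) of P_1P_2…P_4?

Apply the shoelace formula. First the cross-terms c_i = x_i·y_{i+1} − x_{i+1}·y_i:
  -54, -51, -72, 9  ⇒  2A = -168, A = -84.
Then Σ (y_i + y_{i+1})·c_i = 1764, so ȳ = 1764 / (6·(-84)) = -3.5.

-3.5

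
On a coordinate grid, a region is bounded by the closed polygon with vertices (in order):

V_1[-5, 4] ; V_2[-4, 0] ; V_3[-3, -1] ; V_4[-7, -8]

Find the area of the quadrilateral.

Apply the shoelace (surveyor's) formula: 2A = Σ (x_i·y_{i+1} − x_{i+1}·y_i), indices taken mod 4.
Σ = (16) + (4) + (17) + (-68) = -31
Area = |Σ|/2 = 15.5.

15.5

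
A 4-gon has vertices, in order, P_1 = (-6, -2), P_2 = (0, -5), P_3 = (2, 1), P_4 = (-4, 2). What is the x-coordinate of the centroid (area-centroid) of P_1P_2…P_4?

Apply the shoelace (surveyor's) formula. First the cross-terms c_i = x_i·y_{i+1} − x_{i+1}·y_i:
  30, 10, 8, 20  ⇒  2A = 68, A = 34.
Then Σ (x_i + x_{i+1})·c_i = -376, so x̄ = -376 / (6·34) = -94/51.

-94/51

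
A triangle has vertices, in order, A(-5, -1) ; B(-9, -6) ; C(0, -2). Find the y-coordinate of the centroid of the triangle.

Apply the shoelace formula. First the cross-terms c_i = x_i·y_{i+1} − x_{i+1}·y_i:
  21, 18, -10  ⇒  2A = 29, A = 14.5.
Then Σ (y_i + y_{i+1})·c_i = -261, so ȳ = -261 / (6·14.5) = -3.

-3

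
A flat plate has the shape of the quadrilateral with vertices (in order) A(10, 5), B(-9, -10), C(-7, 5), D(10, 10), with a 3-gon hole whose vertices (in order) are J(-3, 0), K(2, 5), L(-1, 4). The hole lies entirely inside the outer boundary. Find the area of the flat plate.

Outer boundary:
Apply Gauss's area formula: 2A = Σ (x_i·y_{i+1} − x_{i+1}·y_i), indices taken mod 4.
Σ = (-55) + (-115) + (-120) + (-50) = -340
Area = |Σ|/2 = 170.
Hole:
J→K: (-3)(5) − (2)(0) = -15
K→L: (2)(4) − (-1)(5) = 13
L→J: (-1)(0) − (-3)(4) = 12
Σ = 10
Area = |Σ|/2 = 5.
Net area = 170 − 5 = 165.

165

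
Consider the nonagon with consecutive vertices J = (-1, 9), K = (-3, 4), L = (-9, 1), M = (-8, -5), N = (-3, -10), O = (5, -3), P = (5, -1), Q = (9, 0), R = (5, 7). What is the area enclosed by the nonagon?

183.5

Σ = (23) + (33) + (53) + (65) + (59) + (10) + (9) + (63) + (52) = 367
Area = |Σ|/2 = 183.5.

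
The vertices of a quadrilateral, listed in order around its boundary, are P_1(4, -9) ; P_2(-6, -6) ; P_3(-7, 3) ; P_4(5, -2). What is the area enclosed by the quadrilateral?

Apply Gauss's area formula: 2A = Σ (x_i·y_{i+1} − x_{i+1}·y_i), indices taken mod 4.
Σ = (-78) + (-60) + (-1) + (-37) = -176
Area = |Σ|/2 = 88.

88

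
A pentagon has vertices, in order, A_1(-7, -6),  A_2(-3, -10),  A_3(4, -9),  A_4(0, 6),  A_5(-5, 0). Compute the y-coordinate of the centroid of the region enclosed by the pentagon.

Apply the shoelace (surveyor's) formula. First the cross-terms c_i = x_i·y_{i+1} − x_{i+1}·y_i:
  52, 67, 24, 30, 30  ⇒  2A = 203, A = 101.5.
Then Σ (y_i + y_{i+1})·c_i = -2177, so ȳ = -2177 / (6·101.5) = -311/87.

-311/87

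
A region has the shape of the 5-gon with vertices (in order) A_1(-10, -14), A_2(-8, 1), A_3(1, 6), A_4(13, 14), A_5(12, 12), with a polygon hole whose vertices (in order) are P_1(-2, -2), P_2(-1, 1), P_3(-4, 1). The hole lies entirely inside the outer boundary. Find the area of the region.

143

Outer boundary:
Apply the surveyor's formula: 2A = Σ (x_i·y_{i+1} − x_{i+1}·y_i), indices taken mod 5.
Σ = (-122) + (-49) + (-64) + (-12) + (-48) = -295
Area = |Σ|/2 = 147.5.
Hole:
Apply the surveyor's formula: 2A = Σ (x_i·y_{i+1} − x_{i+1}·y_i), indices taken mod 3.
Σ = (-4) + (3) + (10) = 9
Area = |Σ|/2 = 4.5.
Net area = 147.5 − 4.5 = 143.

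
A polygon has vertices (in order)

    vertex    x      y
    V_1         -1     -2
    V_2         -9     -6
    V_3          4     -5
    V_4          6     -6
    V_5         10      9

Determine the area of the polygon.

Cross-terms: -12, 69, 6, 114, -11  ⇒  Σ = 166
Area = |Σ|/2 = 83.

83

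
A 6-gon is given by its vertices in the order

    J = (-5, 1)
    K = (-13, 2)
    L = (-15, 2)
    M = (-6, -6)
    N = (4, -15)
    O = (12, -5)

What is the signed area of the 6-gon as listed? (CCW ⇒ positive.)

J→K: (-5)(2) − (-13)(1) = 3
K→L: (-13)(2) − (-15)(2) = 4
L→M: (-15)(-6) − (-6)(2) = 102
M→N: (-6)(-15) − (4)(-6) = 114
N→O: (4)(-5) − (12)(-15) = 160
O→J: (12)(1) − (-5)(-5) = -13
Σ = 370
Signed area = Σ/2 = 185 (positive ⇒ counter-clockwise traversal).

185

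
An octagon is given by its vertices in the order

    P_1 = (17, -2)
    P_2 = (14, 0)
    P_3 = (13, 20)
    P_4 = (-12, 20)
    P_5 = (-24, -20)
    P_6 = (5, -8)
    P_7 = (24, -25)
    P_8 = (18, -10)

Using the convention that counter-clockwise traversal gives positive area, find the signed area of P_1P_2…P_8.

1115.5

Apply the surveyor's formula: 2A = Σ (x_i·y_{i+1} − x_{i+1}·y_i), indices taken mod 8.
Cross-terms: 28, 280, 500, 720, 292, 67, 210, 134  ⇒  Σ = 2231
Signed area = Σ/2 = 1115.5 (positive ⇒ counter-clockwise traversal).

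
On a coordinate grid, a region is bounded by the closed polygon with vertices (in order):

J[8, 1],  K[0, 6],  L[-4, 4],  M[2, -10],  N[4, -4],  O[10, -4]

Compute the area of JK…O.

101

Σ = (48) + (24) + (32) + (32) + (24) + (42) = 202
Area = |Σ|/2 = 101.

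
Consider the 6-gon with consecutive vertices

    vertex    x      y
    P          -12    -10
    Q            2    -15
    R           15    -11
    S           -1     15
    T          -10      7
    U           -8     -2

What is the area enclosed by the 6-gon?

P→Q: (-12)(-15) − (2)(-10) = 200
Q→R: (2)(-11) − (15)(-15) = 203
R→S: (15)(15) − (-1)(-11) = 214
S→T: (-1)(7) − (-10)(15) = 143
T→U: (-10)(-2) − (-8)(7) = 76
U→P: (-8)(-10) − (-12)(-2) = 56
Σ = 892
Area = |Σ|/2 = 446.

446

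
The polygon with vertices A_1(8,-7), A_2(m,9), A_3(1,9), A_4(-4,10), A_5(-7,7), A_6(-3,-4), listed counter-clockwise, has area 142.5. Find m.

Write out the shoelace sum; only the two edges meeting at A_2 involve m:
2·Area = [(8·9 − m·(-7)) + (m·9 − 1·9)] + 190
       = 16·m + 253 = 285
⇒ m = 2.

2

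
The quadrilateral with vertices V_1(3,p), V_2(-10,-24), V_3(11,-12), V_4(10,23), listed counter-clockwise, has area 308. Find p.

0

The doubled signed area Σ (x_i y_{i+1} − x_{i+1} y_i) is linear in p.
With p=0 it equals 616; the coefficient of p is 20 (from the two edges through V_1).
So 20·p + 616 = 2·308 = 616 ⇒ p = 0.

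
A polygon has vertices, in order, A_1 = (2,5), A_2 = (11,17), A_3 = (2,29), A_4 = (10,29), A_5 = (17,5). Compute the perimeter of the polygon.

78

|A_1A_2| = √((9)² + (12)²) = √225 = 15
|A_2A_3| = √((-9)² + (12)²) = √225 = 15
|A_3A_4| = √((8)² + (0)²) = √64 = 8
|A_4A_5| = √((7)² + (-24)²) = √625 = 25
|A_5A_1| = √((-15)² + (0)²) = √225 = 15
Perimeter = 15 + 15 + 8 + 25 + 15 = 78.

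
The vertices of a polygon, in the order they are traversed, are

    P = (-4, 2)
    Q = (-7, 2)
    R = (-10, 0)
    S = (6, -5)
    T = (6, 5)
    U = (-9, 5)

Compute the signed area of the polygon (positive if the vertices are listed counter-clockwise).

P→Q: (-4)(2) − (-7)(2) = 6
Q→R: (-7)(0) − (-10)(2) = 20
R→S: (-10)(-5) − (6)(0) = 50
S→T: (6)(5) − (6)(-5) = 60
T→U: (6)(5) − (-9)(5) = 75
U→P: (-9)(2) − (-4)(5) = 2
Σ = 213
Signed area = Σ/2 = 106.5 (positive ⇒ counter-clockwise traversal).

106.5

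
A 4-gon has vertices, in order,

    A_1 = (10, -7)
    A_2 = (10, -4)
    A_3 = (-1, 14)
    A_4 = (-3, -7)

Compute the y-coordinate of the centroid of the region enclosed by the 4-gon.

11/102

Apply the shoelace (surveyor's) formula. First the cross-terms c_i = x_i·y_{i+1} − x_{i+1}·y_i:
  30, 136, 49, 91  ⇒  2A = 306, A = 153.
Then Σ (y_i + y_{i+1})·c_i = 99, so ȳ = 99 / (6·153) = 11/102.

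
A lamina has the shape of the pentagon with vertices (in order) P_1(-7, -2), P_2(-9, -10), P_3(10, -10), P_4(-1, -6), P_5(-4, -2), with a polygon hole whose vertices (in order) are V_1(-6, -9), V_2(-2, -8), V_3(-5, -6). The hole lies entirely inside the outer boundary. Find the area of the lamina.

66.5

Outer boundary:
P_1→P_2: (-7)(-10) − (-9)(-2) = 52
P_2→P_3: (-9)(-10) − (10)(-10) = 190
P_3→P_4: (10)(-6) − (-1)(-10) = -70
P_4→P_5: (-1)(-2) − (-4)(-6) = -22
P_5→P_1: (-4)(-2) − (-7)(-2) = -6
Σ = 144
Area = |Σ|/2 = 72.
Hole:
Σ = (30) + (-28) + (9) = 11
Area = |Σ|/2 = 5.5.
Net area = 72 − 5.5 = 66.5.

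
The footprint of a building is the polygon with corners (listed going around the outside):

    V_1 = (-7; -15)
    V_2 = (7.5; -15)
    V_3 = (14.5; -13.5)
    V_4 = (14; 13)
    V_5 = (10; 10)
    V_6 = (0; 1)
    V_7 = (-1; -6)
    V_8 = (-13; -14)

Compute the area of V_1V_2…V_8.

Apply the shoelace formula: 2A = Σ (x_i·y_{i+1} − x_{i+1}·y_i), indices taken mod 8.
Σ = (217.5) + (116.25) + (377.5) + (10) + (10) + (1) + (-64) + (97) = 765.25
Area = |Σ|/2 = 382.625.

382.625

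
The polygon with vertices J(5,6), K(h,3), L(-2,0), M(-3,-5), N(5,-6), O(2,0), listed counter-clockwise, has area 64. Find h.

-5

The doubled signed area Σ (x_i y_{i+1} − x_{i+1} y_i) is linear in h.
With h=0 it equals 98; the coefficient of h is -6 (from the two edges through K).
So -6·h + 98 = 2·64 = 128 ⇒ h = -5.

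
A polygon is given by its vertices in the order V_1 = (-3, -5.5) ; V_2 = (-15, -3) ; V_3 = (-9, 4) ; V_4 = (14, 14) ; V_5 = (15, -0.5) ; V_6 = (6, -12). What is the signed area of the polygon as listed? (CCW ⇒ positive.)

Σ = (-73.5) + (-87) + (-182) + (-217) + (-177) + (-69) = -805.5
Signed area = Σ/2 = -402.75 (negative ⇒ clockwise traversal).

-402.75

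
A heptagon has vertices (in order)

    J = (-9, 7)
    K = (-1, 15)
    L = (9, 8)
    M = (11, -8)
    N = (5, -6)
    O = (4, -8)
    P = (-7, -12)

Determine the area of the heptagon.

367

Σ = (-128) + (-143) + (-160) + (-26) + (-16) + (-104) + (-157) = -734
Area = |Σ|/2 = 367.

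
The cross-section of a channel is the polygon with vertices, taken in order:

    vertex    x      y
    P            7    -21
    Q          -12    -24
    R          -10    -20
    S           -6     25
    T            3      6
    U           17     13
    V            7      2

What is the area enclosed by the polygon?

Apply the shoelace (surveyor's) formula: 2A = Σ (x_i·y_{i+1} − x_{i+1}·y_i), indices taken mod 7.
Σ = (-420) + (0) + (-370) + (-111) + (-63) + (-57) + (-161) = -1182
Area = |Σ|/2 = 591.

591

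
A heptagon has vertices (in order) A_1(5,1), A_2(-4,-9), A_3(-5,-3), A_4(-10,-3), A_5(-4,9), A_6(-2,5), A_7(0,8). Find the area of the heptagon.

124.5

Σ = (-41) + (-33) + (-15) + (-102) + (-2) + (-16) + (-40) = -249
Area = |Σ|/2 = 124.5.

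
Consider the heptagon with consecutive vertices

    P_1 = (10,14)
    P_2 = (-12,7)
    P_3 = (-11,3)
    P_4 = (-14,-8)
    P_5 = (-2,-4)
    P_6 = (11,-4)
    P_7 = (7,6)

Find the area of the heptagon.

316.5

Σ = (238) + (41) + (130) + (40) + (52) + (94) + (38) = 633
Area = |Σ|/2 = 316.5.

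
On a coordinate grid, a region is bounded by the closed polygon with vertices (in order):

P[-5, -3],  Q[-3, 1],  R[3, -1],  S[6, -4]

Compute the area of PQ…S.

Apply the shoelace formula: 2A = Σ (x_i·y_{i+1} − x_{i+1}·y_i), indices taken mod 4.
Cross-terms: -14, 0, -6, -38  ⇒  Σ = -58
Area = |Σ|/2 = 29.

29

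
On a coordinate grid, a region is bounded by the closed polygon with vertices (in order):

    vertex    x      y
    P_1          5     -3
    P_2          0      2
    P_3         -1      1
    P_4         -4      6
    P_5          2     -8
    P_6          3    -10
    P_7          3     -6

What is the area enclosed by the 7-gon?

Apply Gauss's area formula: 2A = Σ (x_i·y_{i+1} − x_{i+1}·y_i), indices taken mod 7.
Cross-terms: 10, 2, -2, 20, 4, 12, 21  ⇒  Σ = 67
Area = |Σ|/2 = 33.5.

33.5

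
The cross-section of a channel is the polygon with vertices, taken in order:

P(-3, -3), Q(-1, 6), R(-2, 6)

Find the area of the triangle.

Σ = (-21) + (6) + (24) = 9
Area = |Σ|/2 = 4.5.

4.5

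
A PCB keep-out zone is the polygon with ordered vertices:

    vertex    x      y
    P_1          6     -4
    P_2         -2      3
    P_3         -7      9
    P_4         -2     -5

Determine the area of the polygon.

Cross-terms: 10, 3, 53, 38  ⇒  Σ = 104
Area = |Σ|/2 = 52.

52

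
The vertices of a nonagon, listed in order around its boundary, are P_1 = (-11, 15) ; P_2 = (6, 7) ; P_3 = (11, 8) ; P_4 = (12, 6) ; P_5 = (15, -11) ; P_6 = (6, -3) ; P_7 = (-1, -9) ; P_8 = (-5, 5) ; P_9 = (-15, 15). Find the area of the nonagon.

297

Apply the shoelace (surveyor's) formula: 2A = Σ (x_i·y_{i+1} − x_{i+1}·y_i), indices taken mod 9.
P_1→P_2: (-11)(7) − (6)(15) = -167
P_2→P_3: (6)(8) − (11)(7) = -29
P_3→P_4: (11)(6) − (12)(8) = -30
P_4→P_5: (12)(-11) − (15)(6) = -222
P_5→P_6: (15)(-3) − (6)(-11) = 21
P_6→P_7: (6)(-9) − (-1)(-3) = -57
P_7→P_8: (-1)(5) − (-5)(-9) = -50
P_8→P_9: (-5)(15) − (-15)(5) = 0
P_9→P_1: (-15)(15) − (-11)(15) = -60
Σ = -594
Area = |Σ|/2 = 297.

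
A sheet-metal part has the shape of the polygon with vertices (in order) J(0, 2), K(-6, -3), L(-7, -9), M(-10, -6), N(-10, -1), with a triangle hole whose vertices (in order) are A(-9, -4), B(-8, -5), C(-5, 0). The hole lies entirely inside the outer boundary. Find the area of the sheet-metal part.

32.5

Outer boundary:
Σ = (12) + (33) + (-48) + (-50) + (-20) = -73
Area = |Σ|/2 = 36.5.
Hole:
Cross-terms: 13, -25, 20  ⇒  Σ = 8
Area = |Σ|/2 = 4.
Net area = 36.5 − 4 = 32.5.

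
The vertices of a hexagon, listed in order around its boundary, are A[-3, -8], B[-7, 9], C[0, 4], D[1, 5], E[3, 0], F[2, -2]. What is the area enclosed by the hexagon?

79

Σ = (-83) + (-28) + (-4) + (-15) + (-6) + (-22) = -158
Area = |Σ|/2 = 79.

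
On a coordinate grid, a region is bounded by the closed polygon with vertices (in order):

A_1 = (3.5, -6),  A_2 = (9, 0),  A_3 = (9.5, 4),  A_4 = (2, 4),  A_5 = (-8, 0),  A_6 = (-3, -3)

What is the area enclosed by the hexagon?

102.25

Apply the shoelace (surveyor's) formula: 2A = Σ (x_i·y_{i+1} − x_{i+1}·y_i), indices taken mod 6.
Σ = (54) + (36) + (30) + (32) + (24) + (28.5) = 204.5
Area = |Σ|/2 = 102.25.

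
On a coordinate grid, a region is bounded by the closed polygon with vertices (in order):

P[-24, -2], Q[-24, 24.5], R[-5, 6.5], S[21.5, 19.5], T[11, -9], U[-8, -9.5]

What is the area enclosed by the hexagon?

851.625

Apply the shoelace formula: 2A = Σ (x_i·y_{i+1} − x_{i+1}·y_i), indices taken mod 6.
Cross-terms: -636, -33.5, -237.25, -408, -176.5, -212  ⇒  Σ = -1703.25
Area = |Σ|/2 = 851.625.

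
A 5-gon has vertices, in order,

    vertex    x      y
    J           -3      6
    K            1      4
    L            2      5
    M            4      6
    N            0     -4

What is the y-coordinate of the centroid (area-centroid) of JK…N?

39/19

Apply Gauss's area formula. First the cross-terms c_i = x_i·y_{i+1} − x_{i+1}·y_i:
  -18, -3, -8, -16, -12  ⇒  2A = -57, A = -28.5.
Then Σ (y_i + y_{i+1})·c_i = -351, so ȳ = -351 / (6·(-28.5)) = 39/19.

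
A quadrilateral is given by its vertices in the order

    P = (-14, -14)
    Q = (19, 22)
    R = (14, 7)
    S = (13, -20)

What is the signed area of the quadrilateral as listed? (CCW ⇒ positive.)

-525

Apply the shoelace formula: 2A = Σ (x_i·y_{i+1} − x_{i+1}·y_i), indices taken mod 4.
Σ = (-42) + (-175) + (-371) + (-462) = -1050
Signed area = Σ/2 = -525 (negative ⇒ clockwise traversal).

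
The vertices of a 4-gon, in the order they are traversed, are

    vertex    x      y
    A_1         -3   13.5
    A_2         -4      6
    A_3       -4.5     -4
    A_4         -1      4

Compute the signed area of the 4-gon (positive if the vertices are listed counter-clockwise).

27.75

Apply the shoelace formula: 2A = Σ (x_i·y_{i+1} − x_{i+1}·y_i), indices taken mod 4.
A_1→A_2: (-3)(6) − (-4)(13.5) = 36
A_2→A_3: (-4)(-4) − (-4.5)(6) = 43
A_3→A_4: (-4.5)(4) − (-1)(-4) = -22
A_4→A_1: (-1)(13.5) − (-3)(4) = -1.5
Σ = 55.5
Signed area = Σ/2 = 27.75 (positive ⇒ counter-clockwise traversal).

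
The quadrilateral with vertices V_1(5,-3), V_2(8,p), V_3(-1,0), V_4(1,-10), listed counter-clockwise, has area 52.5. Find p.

4

Write out the shoelace sum; only the two edges meeting at V_2 involve p:
2·Area = [(5·p − 8·(-3)) + (8·0 − (-1)·p)] + 57
       = 6·p + 81 = 105
⇒ p = 4.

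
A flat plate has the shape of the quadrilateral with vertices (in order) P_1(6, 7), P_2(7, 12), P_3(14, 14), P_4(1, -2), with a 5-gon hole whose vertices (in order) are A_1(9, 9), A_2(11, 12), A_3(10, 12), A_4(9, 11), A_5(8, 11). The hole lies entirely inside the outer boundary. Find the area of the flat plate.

Outer boundary:
Apply the surveyor's formula: 2A = Σ (x_i·y_{i+1} − x_{i+1}·y_i), indices taken mod 4.
P_1→P_2: (6)(12) − (7)(7) = 23
P_2→P_3: (7)(14) − (14)(12) = -70
P_3→P_4: (14)(-2) − (1)(14) = -42
P_4→P_1: (1)(7) − (6)(-2) = 19
Σ = -70
Area = |Σ|/2 = 35.
Hole:
Cross-terms: 9, 12, 2, 11, -27  ⇒  Σ = 7
Area = |Σ|/2 = 3.5.
Net area = 35 − 3.5 = 31.5.

31.5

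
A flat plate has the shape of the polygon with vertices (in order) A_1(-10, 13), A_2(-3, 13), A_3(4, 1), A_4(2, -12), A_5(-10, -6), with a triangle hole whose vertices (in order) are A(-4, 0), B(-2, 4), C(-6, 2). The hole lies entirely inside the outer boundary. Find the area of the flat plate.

Outer boundary:
Apply the surveyor's formula: 2A = Σ (x_i·y_{i+1} − x_{i+1}·y_i), indices taken mod 5.
Σ = (-91) + (-55) + (-50) + (-132) + (-190) = -518
Area = |Σ|/2 = 259.
Hole:
Apply Gauss's area formula: 2A = Σ (x_i·y_{i+1} − x_{i+1}·y_i), indices taken mod 3.
Σ = (-16) + (20) + (8) = 12
Area = |Σ|/2 = 6.
Net area = 259 − 6 = 253.

253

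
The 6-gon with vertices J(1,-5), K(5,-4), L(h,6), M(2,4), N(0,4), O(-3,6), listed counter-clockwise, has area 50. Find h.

The doubled signed area Σ (x_i y_{i+1} − x_{i+1} y_i) is linear in h.
With h=0 it equals 68; the coefficient of h is 8 (from the two edges through L).
So 8·h + 68 = 2·50 = 100 ⇒ h = 4.

4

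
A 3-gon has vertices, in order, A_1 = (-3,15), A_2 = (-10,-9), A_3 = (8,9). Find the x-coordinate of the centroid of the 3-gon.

Apply the surveyor's formula. First the cross-terms c_i = x_i·y_{i+1} − x_{i+1}·y_i:
  177, -18, 147  ⇒  2A = 306, A = 153.
Then Σ (x_i + x_{i+1})·c_i = -1530, so x̄ = -1530 / (6·153) = -5/3.

-5/3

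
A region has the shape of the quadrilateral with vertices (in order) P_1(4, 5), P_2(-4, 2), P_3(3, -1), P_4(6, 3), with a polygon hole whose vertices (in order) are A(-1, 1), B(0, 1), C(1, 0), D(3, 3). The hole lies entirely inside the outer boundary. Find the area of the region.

26

Outer boundary:
Apply the shoelace (surveyor's) formula: 2A = Σ (x_i·y_{i+1} − x_{i+1}·y_i), indices taken mod 4.
Σ = (28) + (-2) + (15) + (18) = 59
Area = |Σ|/2 = 29.5.
Hole:
Apply the surveyor's formula: 2A = Σ (x_i·y_{i+1} − x_{i+1}·y_i), indices taken mod 4.
Σ = (-1) + (-1) + (3) + (6) = 7
Area = |Σ|/2 = 3.5.
Net area = 29.5 − 3.5 = 26.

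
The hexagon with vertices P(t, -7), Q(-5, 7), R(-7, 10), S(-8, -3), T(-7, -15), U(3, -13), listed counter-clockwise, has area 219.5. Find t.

8

Write out the shoelace sum; only the two edges meeting at P involve t:
2·Area = [(3·(-7) − t·(-13)) + (t·7 − (-5)·(-7))] + 335
       = 20·t + 279 = 439
⇒ t = 8.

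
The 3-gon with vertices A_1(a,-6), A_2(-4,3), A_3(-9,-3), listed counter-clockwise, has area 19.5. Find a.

The doubled signed area Σ (x_i y_{i+1} − x_{i+1} y_i) is linear in a.
With a=0 it equals 69; the coefficient of a is 6 (from the two edges through A_1).
So 6·a + 69 = 2·19.5 = 39 ⇒ a = -5.

-5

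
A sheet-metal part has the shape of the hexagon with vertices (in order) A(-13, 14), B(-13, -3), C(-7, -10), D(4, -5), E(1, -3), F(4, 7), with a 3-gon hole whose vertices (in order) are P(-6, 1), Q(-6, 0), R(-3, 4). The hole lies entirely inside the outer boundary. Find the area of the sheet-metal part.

Outer boundary:
Cross-terms: 221, 109, 75, -7, 19, 147  ⇒  Σ = 564
Area = |Σ|/2 = 282.
Hole:
Apply Gauss's area formula: 2A = Σ (x_i·y_{i+1} − x_{i+1}·y_i), indices taken mod 3.
Σ = (6) + (-24) + (21) = 3
Area = |Σ|/2 = 1.5.
Net area = 282 − 1.5 = 280.5.

280.5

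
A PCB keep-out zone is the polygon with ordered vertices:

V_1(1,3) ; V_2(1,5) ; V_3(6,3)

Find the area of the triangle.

Apply the shoelace formula: 2A = Σ (x_i·y_{i+1} − x_{i+1}·y_i), indices taken mod 3.
Σ = (2) + (-27) + (15) = -10
Area = |Σ|/2 = 5.

5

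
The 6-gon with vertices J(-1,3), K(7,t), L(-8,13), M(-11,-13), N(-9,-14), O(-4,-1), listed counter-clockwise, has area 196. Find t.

14

Write out the shoelace sum; only the two edges meeting at K involve t:
2·Area = [((-1)·t − 7·3) + (7·13 − (-8)·t)] + 224
       = 7·t + 294 = 392
⇒ t = 14.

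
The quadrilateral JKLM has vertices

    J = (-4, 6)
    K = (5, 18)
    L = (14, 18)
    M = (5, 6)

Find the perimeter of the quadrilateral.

|JK| = √((9)² + (12)²) = √225 = 15
|KL| = √((9)² + (0)²) = √81 = 9
|LM| = √((-9)² + (-12)²) = √225 = 15
|MJ| = √((-9)² + (0)²) = √81 = 9
Perimeter = 15 + 9 + 15 + 9 = 48.

48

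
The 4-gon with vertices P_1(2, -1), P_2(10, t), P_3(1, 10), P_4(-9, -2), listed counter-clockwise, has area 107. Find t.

The doubled signed area Σ (x_i y_{i+1} − x_{i+1} y_i) is linear in t.
With t=0 it equals 211; the coefficient of t is 1 (from the two edges through P_2).
So 1·t + 211 = 2·107 = 214 ⇒ t = 3.

3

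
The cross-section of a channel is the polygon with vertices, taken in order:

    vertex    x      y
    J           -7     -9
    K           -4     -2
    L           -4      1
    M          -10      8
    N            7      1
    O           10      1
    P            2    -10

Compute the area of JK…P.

Σ = (-22) + (-12) + (-22) + (-66) + (-3) + (-102) + (-88) = -315
Area = |Σ|/2 = 157.5.

157.5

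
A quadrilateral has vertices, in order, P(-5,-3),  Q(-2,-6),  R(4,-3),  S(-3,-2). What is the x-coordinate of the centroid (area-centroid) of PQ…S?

Apply the shoelace (surveyor's) formula. First the cross-terms c_i = x_i·y_{i+1} − x_{i+1}·y_i:
  24, 30, -17, -1  ⇒  2A = 36, A = 18.
Then Σ (x_i + x_{i+1})·c_i = -117, so x̄ = -117 / (6·18) = -13/12.

-13/12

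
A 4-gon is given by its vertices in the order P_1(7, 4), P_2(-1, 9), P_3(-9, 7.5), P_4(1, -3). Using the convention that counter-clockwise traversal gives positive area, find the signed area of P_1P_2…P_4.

Σ = (67) + (73.5) + (19.5) + (25) = 185
Signed area = Σ/2 = 92.5 (positive ⇒ counter-clockwise traversal).

92.5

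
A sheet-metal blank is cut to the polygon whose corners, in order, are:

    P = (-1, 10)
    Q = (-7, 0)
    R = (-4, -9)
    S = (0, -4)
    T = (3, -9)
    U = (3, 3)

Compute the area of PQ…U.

115

P→Q: (-1)(0) − (-7)(10) = 70
Q→R: (-7)(-9) − (-4)(0) = 63
R→S: (-4)(-4) − (0)(-9) = 16
S→T: (0)(-9) − (3)(-4) = 12
T→U: (3)(3) − (3)(-9) = 36
U→P: (3)(10) − (-1)(3) = 33
Σ = 230
Area = |Σ|/2 = 115.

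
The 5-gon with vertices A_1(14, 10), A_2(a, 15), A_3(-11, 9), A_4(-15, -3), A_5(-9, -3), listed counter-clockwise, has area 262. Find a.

-11

Write out the shoelace sum; only the two edges meeting at A_2 involve a:
2·Area = [(14·15 − a·10) + (a·9 − (-11)·15)] + 138
       = -1·a + 513 = 524
⇒ a = -11.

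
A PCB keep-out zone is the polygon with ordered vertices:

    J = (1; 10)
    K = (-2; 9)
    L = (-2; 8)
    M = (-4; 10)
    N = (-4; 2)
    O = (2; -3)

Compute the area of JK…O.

53

Apply Gauss's area formula: 2A = Σ (x_i·y_{i+1} − x_{i+1}·y_i), indices taken mod 6.
Σ = (29) + (2) + (12) + (32) + (8) + (23) = 106
Area = |Σ|/2 = 53.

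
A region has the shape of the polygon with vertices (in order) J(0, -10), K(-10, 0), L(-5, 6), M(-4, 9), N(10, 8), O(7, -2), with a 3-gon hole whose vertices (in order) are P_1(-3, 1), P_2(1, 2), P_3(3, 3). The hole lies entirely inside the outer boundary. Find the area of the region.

223.5

Outer boundary:
Apply the surveyor's formula: 2A = Σ (x_i·y_{i+1} − x_{i+1}·y_i), indices taken mod 6.
J→K: (0)(0) − (-10)(-10) = -100
K→L: (-10)(6) − (-5)(0) = -60
L→M: (-5)(9) − (-4)(6) = -21
M→N: (-4)(8) − (10)(9) = -122
N→O: (10)(-2) − (7)(8) = -76
O→J: (7)(-10) − (0)(-2) = -70
Σ = -449
Area = |Σ|/2 = 224.5.
Hole:
Cross-terms: -7, -3, 12  ⇒  Σ = 2
Area = |Σ|/2 = 1.
Net area = 224.5 − 1 = 223.5.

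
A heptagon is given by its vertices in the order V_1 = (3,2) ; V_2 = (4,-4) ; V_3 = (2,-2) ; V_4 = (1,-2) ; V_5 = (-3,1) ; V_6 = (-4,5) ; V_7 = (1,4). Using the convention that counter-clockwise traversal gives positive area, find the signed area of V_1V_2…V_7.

-34.5

Apply Gauss's area formula: 2A = Σ (x_i·y_{i+1} − x_{i+1}·y_i), indices taken mod 7.
Cross-terms: -20, 0, -2, -5, -11, -21, -10  ⇒  Σ = -69
Signed area = Σ/2 = -34.5 (negative ⇒ clockwise traversal).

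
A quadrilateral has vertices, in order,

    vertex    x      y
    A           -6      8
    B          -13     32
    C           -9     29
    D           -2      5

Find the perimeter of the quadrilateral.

60

|AB| = √((-7)² + (24)²) = √625 = 25
|BC| = √((4)² + (-3)²) = √25 = 5
|CD| = √((7)² + (-24)²) = √625 = 25
|DA| = √((-4)² + (3)²) = √25 = 5
Perimeter = 25 + 5 + 25 + 5 = 60.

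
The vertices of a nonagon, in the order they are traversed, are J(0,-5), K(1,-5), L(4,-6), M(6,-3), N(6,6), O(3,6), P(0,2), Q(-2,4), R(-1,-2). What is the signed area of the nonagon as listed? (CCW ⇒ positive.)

Σ = (5) + (14) + (24) + (54) + (18) + (6) + (4) + (8) + (5) = 138
Signed area = Σ/2 = 69 (positive ⇒ counter-clockwise traversal).

69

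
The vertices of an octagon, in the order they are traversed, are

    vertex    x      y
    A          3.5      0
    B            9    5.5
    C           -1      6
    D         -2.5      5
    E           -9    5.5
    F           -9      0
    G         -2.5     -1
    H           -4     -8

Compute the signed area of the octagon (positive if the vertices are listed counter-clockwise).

111.25

Apply the shoelace formula: 2A = Σ (x_i·y_{i+1} − x_{i+1}·y_i), indices taken mod 8.
Cross-terms: 19.25, 59.5, 10, 31.25, 49.5, 9, 16, 28  ⇒  Σ = 222.5
Signed area = Σ/2 = 111.25 (positive ⇒ counter-clockwise traversal).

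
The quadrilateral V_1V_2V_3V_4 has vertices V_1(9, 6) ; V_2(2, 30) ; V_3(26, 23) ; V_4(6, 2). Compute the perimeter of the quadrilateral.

|V_1V_2| = √((-7)² + (24)²) = √625 = 25
|V_2V_3| = √((24)² + (-7)²) = √625 = 25
|V_3V_4| = √((-20)² + (-21)²) = √841 = 29
|V_4V_1| = √((3)² + (4)²) = √25 = 5
Perimeter = 25 + 25 + 29 + 5 = 84.

84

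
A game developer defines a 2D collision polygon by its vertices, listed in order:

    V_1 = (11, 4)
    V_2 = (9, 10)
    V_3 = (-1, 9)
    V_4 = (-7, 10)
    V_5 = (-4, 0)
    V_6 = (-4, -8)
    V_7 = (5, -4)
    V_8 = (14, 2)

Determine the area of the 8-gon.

223

Apply Gauss's area formula: 2A = Σ (x_i·y_{i+1} − x_{i+1}·y_i), indices taken mod 8.
Σ = (74) + (91) + (53) + (40) + (32) + (56) + (66) + (34) = 446
Area = |Σ|/2 = 223.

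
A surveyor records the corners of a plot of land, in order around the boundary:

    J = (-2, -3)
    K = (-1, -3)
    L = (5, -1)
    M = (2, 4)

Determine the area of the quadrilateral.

21.5

Apply Gauss's area formula: 2A = Σ (x_i·y_{i+1} − x_{i+1}·y_i), indices taken mod 4.
J→K: (-2)(-3) − (-1)(-3) = 3
K→L: (-1)(-1) − (5)(-3) = 16
L→M: (5)(4) − (2)(-1) = 22
M→J: (2)(-3) − (-2)(4) = 2
Σ = 43
Area = |Σ|/2 = 21.5.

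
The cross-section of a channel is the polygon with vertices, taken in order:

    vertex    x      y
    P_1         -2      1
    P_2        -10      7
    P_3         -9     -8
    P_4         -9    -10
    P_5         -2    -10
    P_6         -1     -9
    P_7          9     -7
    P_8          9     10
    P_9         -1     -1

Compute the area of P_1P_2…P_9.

237

P_1→P_2: (-2)(7) − (-10)(1) = -4
P_2→P_3: (-10)(-8) − (-9)(7) = 143
P_3→P_4: (-9)(-10) − (-9)(-8) = 18
P_4→P_5: (-9)(-10) − (-2)(-10) = 70
P_5→P_6: (-2)(-9) − (-1)(-10) = 8
P_6→P_7: (-1)(-7) − (9)(-9) = 88
P_7→P_8: (9)(10) − (9)(-7) = 153
P_8→P_9: (9)(-1) − (-1)(10) = 1
P_9→P_1: (-1)(1) − (-2)(-1) = -3
Σ = 474
Area = |Σ|/2 = 237.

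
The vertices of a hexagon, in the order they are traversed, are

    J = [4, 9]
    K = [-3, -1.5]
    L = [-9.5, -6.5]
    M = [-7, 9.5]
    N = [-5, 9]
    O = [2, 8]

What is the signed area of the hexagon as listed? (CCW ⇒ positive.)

Apply the shoelace (surveyor's) formula: 2A = Σ (x_i·y_{i+1} − x_{i+1}·y_i), indices taken mod 6.
Σ = (21) + (5.25) + (-135.75) + (-15.5) + (-58) + (-14) = -197
Signed area = Σ/2 = -98.5 (negative ⇒ clockwise traversal).

-98.5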